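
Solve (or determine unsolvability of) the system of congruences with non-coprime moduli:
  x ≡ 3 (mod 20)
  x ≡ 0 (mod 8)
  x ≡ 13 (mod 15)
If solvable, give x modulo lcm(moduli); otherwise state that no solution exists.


Moduli 20, 8, 15 are not pairwise coprime, so CRT works modulo lcm(m_i) when all pairwise compatibility conditions hold.
Pairwise compatibility: gcd(m_i, m_j) must divide a_i - a_j for every pair.
Merge one congruence at a time:
  Start: x ≡ 3 (mod 20).
  Combine with x ≡ 0 (mod 8): gcd(20, 8) = 4, and 0 - 3 = -3 is NOT divisible by 4.
    ⇒ system is inconsistent (no integer solution).

No solution (the system is inconsistent).


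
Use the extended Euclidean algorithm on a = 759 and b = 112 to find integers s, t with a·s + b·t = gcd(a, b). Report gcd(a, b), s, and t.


Euclidean algorithm on (759, 112) — divide until remainder is 0:
  759 = 6 · 112 + 87
  112 = 1 · 87 + 25
  87 = 3 · 25 + 12
  25 = 2 · 12 + 1
  12 = 12 · 1 + 0
gcd(759, 112) = 1.
Track Bezout coefficients alongside the remainders: start with r₀ = 759 = a·1 + b·0 (s = 1, t = 0) and r₁ = 112 = a·0 + b·1 (s = 0, t = 1); each new remainder r_{k+1} = r_{k-1} − q_k·r_k inherits s_{k+1} = s_{k-1} − q_k·s_k, t_{k+1} = t_{k-1} − q_k·t_k, so r_k = a·s_k + b·t_k at every step:
  q = 6: r = 87, s = 1 − 6·0 = 1, t = 0 − 6·1 = -6  (check: 759·1 + 112·(-6) = 87)
  q = 1: r = 25, s = 0 − 1·1 = -1, t = 1 − 1·(-6) = 7  (check: 759·(-1) + 112·7 = 25)
  q = 3: r = 12, s = 1 − 3·(-1) = 4, t = -6 − 3·7 = -27  (check: 759·4 + 112·(-27) = 12)
  q = 2: r = 1, s = -1 − 2·4 = -9, t = 7 − 2·(-27) = 61  (check: 759·(-9) + 112·61 = 1)
The row with r = 1 (the gcd) gives the Bezout coefficients s = -9, t = 61.
Result: 759 · (-9) + 112 · (61) = 1.

gcd(759, 112) = 1; s = -9, t = 61 (check: 759·(-9) + 112·61 = 1).


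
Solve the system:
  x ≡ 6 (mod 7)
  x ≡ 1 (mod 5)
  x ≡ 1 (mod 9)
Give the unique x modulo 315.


Moduli 7, 5, 9 are pairwise coprime; by CRT there is a unique solution modulo M = 7 · 5 · 9 = 315.
Solve pairwise, accumulating the modulus:
  Start with x ≡ 6 (mod 7).
  Combine with x ≡ 1 (mod 5): since gcd(7, 5) = 1, we get a unique residue mod 35.
    Write x = 6 + 7·t and substitute into x ≡ 1 (mod 5): 7·t ≡ 1 − 6 = -5 (mod 5).
    Reduce coefficients mod 5: 2·t ≡ 0 (mod 5).
    The inverse of 2 mod 5 is 3 (since 2·3 = 6 = 1·5 + 1), so t ≡ 3·0 = 0 ≡ 0 (mod 5).
    Then x = 6 + 7·0 = 6, valid modulo lcm(7, 5) = 35: x ≡ 6 (mod 35).
  Combine with x ≡ 1 (mod 9): since gcd(35, 9) = 1, we get a unique residue mod 315.
    Write x = 6 + 35·t and substitute into x ≡ 1 (mod 9): 35·t ≡ 1 − 6 = -5 (mod 9).
    Reduce coefficients mod 9: 8·t ≡ 4 (mod 9).
    The inverse of 8 mod 9 is 8 (since 8·8 = 64 = 7·9 + 1), so t ≡ 8·4 = 32 ≡ 5 (mod 9).
    Then x = 6 + 35·5 = 181, valid modulo lcm(35, 9) = 315: x ≡ 181 (mod 315).
Verify: 181 mod 7 = 6 ✓, 181 mod 5 = 1 ✓, 181 mod 9 = 1 ✓.

x ≡ 181 (mod 315).


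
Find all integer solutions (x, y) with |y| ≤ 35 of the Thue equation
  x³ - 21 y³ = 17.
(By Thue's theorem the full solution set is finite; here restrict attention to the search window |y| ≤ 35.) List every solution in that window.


The equation is x³ - 21y³ = 17. For fixed y, x³ = 21·y³ + 17, so a solution requires the RHS to be a perfect cube.
Strategy: iterate y from -35 to 35, compute RHS = 21·y³ + 17, and check whether it is a (positive or negative) perfect cube.
Check small values of y:
  y = 0: RHS = 17 is not a perfect cube.
  y = 1: RHS = 38 is not a perfect cube.
  y = -1: RHS = -4 is not a perfect cube.
  y = 2: RHS = 185 is not a perfect cube.
  y = -2: RHS = -151 is not a perfect cube.
  y = 3: RHS = 584 is not a perfect cube.
  y = -3: RHS = -550 is not a perfect cube.
Continuing the search up to |y| = 35 finds no solutions either.
No (x, y) in the scanned range satisfies the equation.

No integer solutions with |y| ≤ 35.


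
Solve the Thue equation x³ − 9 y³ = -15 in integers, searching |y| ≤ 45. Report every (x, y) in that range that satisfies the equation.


The equation is x³ - 9y³ = -15. For fixed y, x³ = 9·y³ − 15, so a solution requires the RHS to be a perfect cube.
Strategy: iterate y from -45 to 45, compute RHS = 9·y³ − 15, and check whether it is a (positive or negative) perfect cube.
Check small values of y:
  y = 0: RHS = -15 is not a perfect cube.
  y = 1: RHS = -6 is not a perfect cube.
  y = -1: RHS = -24 is not a perfect cube.
  y = 2: RHS = 57 is not a perfect cube.
  y = -2: RHS = -87 is not a perfect cube.
  y = 3: RHS = 228 is not a perfect cube.
  y = -3: RHS = -258 is not a perfect cube.
Continuing the search up to |y| = 45 finds no solutions either.
No (x, y) in the scanned range satisfies the equation.

No integer solutions with |y| ≤ 45.


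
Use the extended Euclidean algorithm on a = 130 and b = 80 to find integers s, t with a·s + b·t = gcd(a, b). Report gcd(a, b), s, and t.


Euclidean algorithm on (130, 80) — divide until remainder is 0:
  130 = 1 · 80 + 50
  80 = 1 · 50 + 30
  50 = 1 · 30 + 20
  30 = 1 · 20 + 10
  20 = 2 · 10 + 0
gcd(130, 80) = 10.
Track Bezout coefficients alongside the remainders: start with r₀ = 130 = a·1 + b·0 (s = 1, t = 0) and r₁ = 80 = a·0 + b·1 (s = 0, t = 1); each new remainder r_{k+1} = r_{k-1} − q_k·r_k inherits s_{k+1} = s_{k-1} − q_k·s_k, t_{k+1} = t_{k-1} − q_k·t_k, so r_k = a·s_k + b·t_k at every step:
  q = 1: r = 50, s = 1 − 1·0 = 1, t = 0 − 1·1 = -1  (check: 130·1 + 80·(-1) = 50)
  q = 1: r = 30, s = 0 − 1·1 = -1, t = 1 − 1·(-1) = 2  (check: 130·(-1) + 80·2 = 30)
  q = 1: r = 20, s = 1 − 1·(-1) = 2, t = -1 − 1·2 = -3  (check: 130·2 + 80·(-3) = 20)
  q = 1: r = 10, s = -1 − 1·2 = -3, t = 2 − 1·(-3) = 5  (check: 130·(-3) + 80·5 = 10)
The row with r = 10 (the gcd) gives the Bezout coefficients s = -3, t = 5.
Result: 130 · (-3) + 80 · (5) = 10.

gcd(130, 80) = 10; s = -3, t = 5 (check: 130·(-3) + 80·5 = 10).


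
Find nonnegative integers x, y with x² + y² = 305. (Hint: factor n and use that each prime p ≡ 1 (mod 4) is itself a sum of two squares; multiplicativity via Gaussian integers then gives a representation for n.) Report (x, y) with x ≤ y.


Step 1: Factor n = 305 = 5 · 61.
Step 2: Check the mod-4 condition on each prime factor: 5 ≡ 1 (mod 4), exponent 1; 61 ≡ 1 (mod 4), exponent 1.
All primes ≡ 3 (mod 4) appear to even exponent (or don't appear), so by the two-squares theorem n IS expressible as a sum of two squares.
Step 3: Build a representation. Here n = 5 · 61 is a product of primes ≡ 1 (mod 4). Each prime p ≡ 1 (mod 4) is itself a sum of two squares; find a² by testing p − a² for a perfect square:
  5: 5 − 1² = 4 = 2² ⇒ 5 = 1² + 2².
  61: 61 − 1² = 60, 61 − 2² = 57, 61 − 3² = 52, 61 − 4² = 45, 61 − 5² = 36 = 6² ⇒ 61 = 5² + 6².
  Combine using the Brahmagupta–Fibonacci identity (a² + b²)(c² + d²) = (ac − bd)² + (ad + bc)² = (ac + bd)² + (ad − bc)²:
  5 · 61 = 305: from (1² + 2²)(5² + 6²), take (1·5 − 2·6, 1·6 + 2·5) = (5 − 12, 6 + 10) = (-7, 16); dropping signs (only squares matter) gives (7, 16); check 7² + 16² = 49 + 256 = 305 ✓.
Step 4: Order so x ≤ y and verify: 7² + 16² = 49 + 256 = 305 = n. ✓

n = 305 = 7² + 16² (one valid representation with x ≤ y).


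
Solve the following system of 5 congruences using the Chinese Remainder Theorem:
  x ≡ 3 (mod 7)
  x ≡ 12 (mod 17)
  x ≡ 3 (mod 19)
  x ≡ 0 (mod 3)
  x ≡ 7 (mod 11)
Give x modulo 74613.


Product of moduli M = 7 · 17 · 19 · 3 · 11 = 74613.
Merge one congruence at a time:
  Start: x ≡ 3 (mod 7).
  Combine with x ≡ 12 (mod 17); new modulus lcm = 119.
    Write x = 3 + 7·t and substitute into x ≡ 12 (mod 17): 7·t ≡ 12 − 3 = 9 (mod 17).
    The inverse of 7 mod 17 is 5 (since 7·5 = 35 = 2·17 + 1), so t ≡ 5·9 = 45 ≡ 11 (mod 17).
    Then x = 3 + 7·11 = 80, valid modulo lcm(7, 17) = 119: x ≡ 80 (mod 119).
  Combine with x ≡ 3 (mod 19); new modulus lcm = 2261.
    Write x = 80 + 119·t and substitute into x ≡ 3 (mod 19): 119·t ≡ 3 − 80 = -77 (mod 19).
    Reduce coefficients mod 19: 5·t ≡ 18 (mod 19).
    The inverse of 5 mod 19 is 4 (since 5·4 = 20 = 1·19 + 1), so t ≡ 4·18 = 72 ≡ 15 (mod 19).
    Then x = 80 + 119·15 = 1865, valid modulo lcm(119, 19) = 2261: x ≡ 1865 (mod 2261).
  Combine with x ≡ 0 (mod 3); new modulus lcm = 6783.
    Write x = 1865 + 2261·t and substitute into x ≡ 0 (mod 3): 2261·t ≡ 0 − 1865 = -1865 (mod 3).
    Reduce coefficients mod 3: 2·t ≡ 1 (mod 3).
    The inverse of 2 mod 3 is 2 (since 2·2 = 4 = 1·3 + 1), so t ≡ 2·1 = 2 ≡ 2 (mod 3).
    Then x = 1865 + 2261·2 = 6387, valid modulo lcm(2261, 3) = 6783: x ≡ 6387 (mod 6783).
  Combine with x ≡ 7 (mod 11); new modulus lcm = 74613.
    Write x = 6387 + 6783·t and substitute into x ≡ 7 (mod 11): 6783·t ≡ 7 − 6387 = -6380 (mod 11).
    Reduce coefficients mod 11: 7·t ≡ 0 (mod 11).
    The inverse of 7 mod 11 is 8 (since 7·8 = 56 = 5·11 + 1), so t ≡ 8·0 = 0 ≡ 0 (mod 11).
    Then x = 6387 + 6783·0 = 6387, valid modulo lcm(6783, 11) = 74613: x ≡ 6387 (mod 74613).
Verify against each original: 6387 mod 7 = 3, 6387 mod 17 = 12, 6387 mod 19 = 3, 6387 mod 3 = 0, 6387 mod 11 = 7.

x ≡ 6387 (mod 74613).


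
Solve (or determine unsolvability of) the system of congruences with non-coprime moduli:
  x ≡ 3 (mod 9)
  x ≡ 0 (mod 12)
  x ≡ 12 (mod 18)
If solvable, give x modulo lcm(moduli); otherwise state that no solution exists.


Moduli 9, 12, 18 are not pairwise coprime, so CRT works modulo lcm(m_i) when all pairwise compatibility conditions hold.
Pairwise compatibility: gcd(m_i, m_j) must divide a_i - a_j for every pair.
Merge one congruence at a time:
  Start: x ≡ 3 (mod 9).
  Combine with x ≡ 0 (mod 12): gcd(9, 12) = 3; 0 - 3 = -3, which IS divisible by 3, so compatible.
    Write x = 3 + 9·t and substitute into x ≡ 0 (mod 12): 9·t ≡ 0 − 3 = -3 (mod 12).
    Divide the congruence (and modulus) by g = 3: 3·t ≡ -1 (mod 4).
    Reduce coefficients mod 4: 3·t ≡ 3 (mod 4).
    The inverse of 3 mod 4 is 3 (since 3·3 = 9 = 2·4 + 1), so t ≡ 3·3 = 9 ≡ 1 (mod 4).
    Then x = 3 + 9·1 = 12, valid modulo lcm(9, 12) = 36: x ≡ 12 (mod 36).
  Combine with x ≡ 12 (mod 18): gcd(36, 18) = 18; 12 - 12 = 0, which IS divisible by 18, so compatible.
    Write x = 12 + 36·t and substitute into x ≡ 12 (mod 18): 36·t ≡ 12 − 12 = 0 (mod 18).
    Divide the congruence (and modulus) by g = 18: 2·t ≡ 0 (mod 1).
    Modulo 1 every t works; take t = 0.
    Then x = 12 + 36·0 = 12, valid modulo lcm(36, 18) = 36: x ≡ 12 (mod 36).
Verify: 12 mod 9 = 3, 12 mod 12 = 0, 12 mod 18 = 12.

x ≡ 12 (mod 36).


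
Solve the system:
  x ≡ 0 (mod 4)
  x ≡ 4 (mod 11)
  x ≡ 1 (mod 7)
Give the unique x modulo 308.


Moduli 4, 11, 7 are pairwise coprime; by CRT there is a unique solution modulo M = 4 · 11 · 7 = 308.
Solve pairwise, accumulating the modulus:
  Start with x ≡ 0 (mod 4).
  Combine with x ≡ 4 (mod 11): since gcd(4, 11) = 1, we get a unique residue mod 44.
    Write x = 0 + 4·t and substitute into x ≡ 4 (mod 11): 4·t ≡ 4 − 0 = 4 (mod 11).
    The inverse of 4 mod 11 is 3 (since 4·3 = 12 = 1·11 + 1), so t ≡ 3·4 = 12 ≡ 1 (mod 11).
    Then x = 0 + 4·1 = 4, valid modulo lcm(4, 11) = 44: x ≡ 4 (mod 44).
  Combine with x ≡ 1 (mod 7): since gcd(44, 7) = 1, we get a unique residue mod 308.
    Write x = 4 + 44·t and substitute into x ≡ 1 (mod 7): 44·t ≡ 1 − 4 = -3 (mod 7).
    Reduce coefficients mod 7: 2·t ≡ 4 (mod 7).
    The inverse of 2 mod 7 is 4 (since 2·4 = 8 = 1·7 + 1), so t ≡ 4·4 = 16 ≡ 2 (mod 7).
    Then x = 4 + 44·2 = 92, valid modulo lcm(44, 7) = 308: x ≡ 92 (mod 308).
Verify: 92 mod 4 = 0 ✓, 92 mod 11 = 4 ✓, 92 mod 7 = 1 ✓.

x ≡ 92 (mod 308).


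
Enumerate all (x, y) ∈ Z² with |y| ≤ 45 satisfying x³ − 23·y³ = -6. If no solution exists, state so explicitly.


The equation is x³ - 23y³ = -6. For fixed y, x³ = 23·y³ − 6, so a solution requires the RHS to be a perfect cube.
Strategy: iterate y from -45 to 45, compute RHS = 23·y³ − 6, and check whether it is a (positive or negative) perfect cube.
Check small values of y:
  y = 0: RHS = -6 is not a perfect cube.
  y = 1: RHS = 17 is not a perfect cube.
  y = -1: RHS = -29 is not a perfect cube.
  y = 2: RHS = 178 is not a perfect cube.
  y = -2: RHS = -190 is not a perfect cube.
  y = 3: RHS = 615 is not a perfect cube.
  y = -3: RHS = -627 is not a perfect cube.
Continuing the search up to |y| = 45 finds no solutions either.
No (x, y) in the scanned range satisfies the equation.

No integer solutions with |y| ≤ 45.


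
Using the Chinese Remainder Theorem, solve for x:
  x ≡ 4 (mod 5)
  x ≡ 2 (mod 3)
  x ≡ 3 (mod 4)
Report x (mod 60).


Moduli 5, 3, 4 are pairwise coprime; by CRT there is a unique solution modulo M = 5 · 3 · 4 = 60.
Solve pairwise, accumulating the modulus:
  Start with x ≡ 4 (mod 5).
  Combine with x ≡ 2 (mod 3): since gcd(5, 3) = 1, we get a unique residue mod 15.
    Write x = 4 + 5·t and substitute into x ≡ 2 (mod 3): 5·t ≡ 2 − 4 = -2 (mod 3).
    Reduce coefficients mod 3: 2·t ≡ 1 (mod 3).
    The inverse of 2 mod 3 is 2 (since 2·2 = 4 = 1·3 + 1), so t ≡ 2·1 = 2 ≡ 2 (mod 3).
    Then x = 4 + 5·2 = 14, valid modulo lcm(5, 3) = 15: x ≡ 14 (mod 15).
  Combine with x ≡ 3 (mod 4): since gcd(15, 4) = 1, we get a unique residue mod 60.
    Write x = 14 + 15·t and substitute into x ≡ 3 (mod 4): 15·t ≡ 3 − 14 = -11 (mod 4).
    Reduce coefficients mod 4: 3·t ≡ 1 (mod 4).
    The inverse of 3 mod 4 is 3 (since 3·3 = 9 = 2·4 + 1), so t ≡ 3·1 = 3 ≡ 3 (mod 4).
    Then x = 14 + 15·3 = 59, valid modulo lcm(15, 4) = 60: x ≡ 59 (mod 60).
Verify: 59 mod 5 = 4 ✓, 59 mod 3 = 2 ✓, 59 mod 4 = 3 ✓.

x ≡ 59 (mod 60).


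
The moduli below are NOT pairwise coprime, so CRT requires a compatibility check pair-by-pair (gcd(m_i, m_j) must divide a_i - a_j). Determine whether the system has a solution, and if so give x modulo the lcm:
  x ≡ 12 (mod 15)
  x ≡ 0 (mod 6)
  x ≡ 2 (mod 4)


Moduli 15, 6, 4 are not pairwise coprime, so CRT works modulo lcm(m_i) when all pairwise compatibility conditions hold.
Pairwise compatibility: gcd(m_i, m_j) must divide a_i - a_j for every pair.
Merge one congruence at a time:
  Start: x ≡ 12 (mod 15).
  Combine with x ≡ 0 (mod 6): gcd(15, 6) = 3; 0 - 12 = -12, which IS divisible by 3, so compatible.
    Write x = 12 + 15·t and substitute into x ≡ 0 (mod 6): 15·t ≡ 0 − 12 = -12 (mod 6).
    Divide the congruence (and modulus) by g = 3: 5·t ≡ -4 (mod 2).
    Reduce coefficients mod 2: 1·t ≡ 0 (mod 2).
    So t ≡ 0 (mod 2).
    Then x = 12 + 15·0 = 12, valid modulo lcm(15, 6) = 30: x ≡ 12 (mod 30).
  Combine with x ≡ 2 (mod 4): gcd(30, 4) = 2; 2 - 12 = -10, which IS divisible by 2, so compatible.
    Write x = 12 + 30·t and substitute into x ≡ 2 (mod 4): 30·t ≡ 2 − 12 = -10 (mod 4).
    Divide the congruence (and modulus) by g = 2: 15·t ≡ -5 (mod 2).
    Reduce coefficients mod 2: 1·t ≡ 1 (mod 2).
    So t ≡ 1 (mod 2).
    Then x = 12 + 30·1 = 42, valid modulo lcm(30, 4) = 60: x ≡ 42 (mod 60).
Verify: 42 mod 15 = 12, 42 mod 6 = 0, 42 mod 4 = 2.

x ≡ 42 (mod 60).


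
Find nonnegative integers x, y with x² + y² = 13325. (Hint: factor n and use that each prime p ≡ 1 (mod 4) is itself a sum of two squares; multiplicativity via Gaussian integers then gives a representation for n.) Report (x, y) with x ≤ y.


Step 1: Factor n = 13325 = 5^2 · 13 · 41.
Step 2: Check the mod-4 condition on each prime factor: 5 ≡ 1 (mod 4), exponent 2; 13 ≡ 1 (mod 4), exponent 1; 41 ≡ 1 (mod 4), exponent 1.
All primes ≡ 3 (mod 4) appear to even exponent (or don't appear), so by the two-squares theorem n IS expressible as a sum of two squares.
Step 3: Build a representation. Group n = k² · m with k = 5 and m = 13 · 41 = 533 (a product of primes ≡ 1 (mod 4)); a representation of m scales to one of n via (k·x)² + (k·y)² = k²(x² + y²). Each prime p ≡ 1 (mod 4) is itself a sum of two squares; find a² by testing p − a² for a perfect square:
  13: 13 − 1² = 12, 13 − 2² = 9 = 3² ⇒ 13 = 2² + 3².
  41: 41 − 1² = 40, 41 − 2² = 37, 41 − 3² = 32, 41 − 4² = 25 = 5² ⇒ 41 = 4² + 5².
  Combine using the Brahmagupta–Fibonacci identity (a² + b²)(c² + d²) = (ac − bd)² + (ad + bc)² = (ac + bd)² + (ad − bc)²:
  13 · 41 = 533: from (2² + 3²)(4² + 5²), take (2·4 − 3·5, 2·5 + 3·4) = (8 − 15, 10 + 12) = (-7, 22); dropping signs (only squares matter) gives (7, 22); check 7² + 22² = 49 + 484 = 533 ✓.
  Scale by k = 5: (5·7, 5·22) = (35, 110).
Step 4: Order so x ≤ y and verify: 35² + 110² = 1225 + 12100 = 13325 = n. ✓

n = 13325 = 35² + 110² (one valid representation with x ≤ y).


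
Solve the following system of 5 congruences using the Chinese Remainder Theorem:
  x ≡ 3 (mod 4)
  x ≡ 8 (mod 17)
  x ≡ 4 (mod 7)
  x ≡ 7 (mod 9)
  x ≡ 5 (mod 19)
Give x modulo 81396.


Product of moduli M = 4 · 17 · 7 · 9 · 19 = 81396.
Merge one congruence at a time:
  Start: x ≡ 3 (mod 4).
  Combine with x ≡ 8 (mod 17); new modulus lcm = 68.
    Write x = 3 + 4·t and substitute into x ≡ 8 (mod 17): 4·t ≡ 8 − 3 = 5 (mod 17).
    The inverse of 4 mod 17 is 13 (since 4·13 = 52 = 3·17 + 1), so t ≡ 13·5 = 65 ≡ 14 (mod 17).
    Then x = 3 + 4·14 = 59, valid modulo lcm(4, 17) = 68: x ≡ 59 (mod 68).
  Combine with x ≡ 4 (mod 7); new modulus lcm = 476.
    Write x = 59 + 68·t and substitute into x ≡ 4 (mod 7): 68·t ≡ 4 − 59 = -55 (mod 7).
    Reduce coefficients mod 7: 5·t ≡ 1 (mod 7).
    The inverse of 5 mod 7 is 3 (since 5·3 = 15 = 2·7 + 1), so t ≡ 3·1 = 3 ≡ 3 (mod 7).
    Then x = 59 + 68·3 = 263, valid modulo lcm(68, 7) = 476: x ≡ 263 (mod 476).
  Combine with x ≡ 7 (mod 9); new modulus lcm = 4284.
    Write x = 263 + 476·t and substitute into x ≡ 7 (mod 9): 476·t ≡ 7 − 263 = -256 (mod 9).
    Reduce coefficients mod 9: 8·t ≡ 5 (mod 9).
    The inverse of 8 mod 9 is 8 (since 8·8 = 64 = 7·9 + 1), so t ≡ 8·5 = 40 ≡ 4 (mod 9).
    Then x = 263 + 476·4 = 2167, valid modulo lcm(476, 9) = 4284: x ≡ 2167 (mod 4284).
  Combine with x ≡ 5 (mod 19); new modulus lcm = 81396.
    Write x = 2167 + 4284·t and substitute into x ≡ 5 (mod 19): 4284·t ≡ 5 − 2167 = -2162 (mod 19).
    Reduce coefficients mod 19: 9·t ≡ 4 (mod 19).
    The inverse of 9 mod 19 is 17 (since 9·17 = 153 = 8·19 + 1), so t ≡ 17·4 = 68 ≡ 11 (mod 19).
    Then x = 2167 + 4284·11 = 49291, valid modulo lcm(4284, 19) = 81396: x ≡ 49291 (mod 81396).
Verify against each original: 49291 mod 4 = 3, 49291 mod 17 = 8, 49291 mod 7 = 4, 49291 mod 9 = 7, 49291 mod 19 = 5.

x ≡ 49291 (mod 81396).


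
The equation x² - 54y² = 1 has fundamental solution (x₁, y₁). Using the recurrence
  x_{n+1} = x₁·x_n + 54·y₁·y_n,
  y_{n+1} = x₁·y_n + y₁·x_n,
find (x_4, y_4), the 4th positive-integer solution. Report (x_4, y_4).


Step 1: Find the fundamental solution (x₁, y₁) of x² - 54y² = 1.
  Expand √54 as a continued fraction. a₀ = ⌊√54⌋ = 7; iterate m_{k+1} = d_k·a_k − m_k, d_{k+1} = (54 − m_{k+1}²)/d_k, a_{k+1} = ⌊(a₀ + m_{k+1})/d_{k+1}⌋ (starting m₀ = 0, d₀ = 1), with convergents p_k = a_k·p_{k-1} + p_{k-2}, q_k = a_k·q_{k-1} + q_{k-2} (p₋₁ = 1, q₋₁ = 0):
  k = 0: a₀ = 7; p₀/q₀ = 7/1; p₀² − 54·q₀² = 49 − 54 = -5.
  k = 1: m = 7, d = 5, a = ⌊(7 + 7)/5⌋ = 2; p/q = (2·7 + 1)/(2·1 + 0) = 15/2; p² − 54·q² = 225 − 216 = 9.
  k = 2: m = 3, d = 9, a = ⌊(7 + 3)/9⌋ = 1; p/q = (1·15 + 7)/(1·2 + 1) = 22/3; p² − 54·q² = 484 − 486 = -2.
  k = 3: m = 6, d = 2, a = ⌊(7 + 6)/2⌋ = 6; p/q = (6·22 + 15)/(6·3 + 2) = 147/20; p² − 54·q² = 21609 − 21600 = 9.
  k = 4: m = 6, d = 9, a = ⌊(7 + 6)/9⌋ = 1; p/q = (1·147 + 22)/(1·20 + 3) = 169/23; p² − 54·q² = 28561 − 28566 = -5.
  k = 5: m = 3, d = 5, a = ⌊(7 + 3)/5⌋ = 2; p/q = (2·169 + 147)/(2·23 + 20) = 485/66; p² − 54·q² = 235225 − 235224 = 1.
  The first convergent with p² − 54·q² = 1 gives the fundamental solution (x₁, y₁) = (485, 66).
Step 2: Apply the recurrence (x_{n+1}, y_{n+1}) = (x₁x_n + 54y₁y_n, x₁y_n + y₁x_n) repeatedly.
  From (x_1, y_1) = (485, 66): x_2 = 485·485 + 54·66·66 = 470449; y_2 = 485·66 + 66·485 = 64020.
  From (x_2, y_2) = (470449, 64020): x_3 = 485·470449 + 54·66·64020 = 456335045; y_3 = 485·64020 + 66·470449 = 62099334.
  From (x_3, y_3) = (456335045, 62099334): x_4 = 485·456335045 + 54·66·62099334 = 442644523201; y_4 = 485·62099334 + 66·456335045 = 60236289960.
Step 3: Verify x_4² - 54·y_4² = 195934173919840627286401 - 195934173919840627286400 = 1 (should be 1). ✓

(x_1, y_1) = (485, 66); (x_4, y_4) = (442644523201, 60236289960).


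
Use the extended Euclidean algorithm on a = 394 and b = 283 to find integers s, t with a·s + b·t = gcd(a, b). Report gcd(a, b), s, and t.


Euclidean algorithm on (394, 283) — divide until remainder is 0:
  394 = 1 · 283 + 111
  283 = 2 · 111 + 61
  111 = 1 · 61 + 50
  61 = 1 · 50 + 11
  50 = 4 · 11 + 6
  11 = 1 · 6 + 5
  6 = 1 · 5 + 1
  5 = 5 · 1 + 0
gcd(394, 283) = 1.
Track Bezout coefficients alongside the remainders: start with r₀ = 394 = a·1 + b·0 (s = 1, t = 0) and r₁ = 283 = a·0 + b·1 (s = 0, t = 1); each new remainder r_{k+1} = r_{k-1} − q_k·r_k inherits s_{k+1} = s_{k-1} − q_k·s_k, t_{k+1} = t_{k-1} − q_k·t_k, so r_k = a·s_k + b·t_k at every step:
  q = 1: r = 111, s = 1 − 1·0 = 1, t = 0 − 1·1 = -1  (check: 394·1 + 283·(-1) = 111)
  q = 2: r = 61, s = 0 − 2·1 = -2, t = 1 − 2·(-1) = 3  (check: 394·(-2) + 283·3 = 61)
  q = 1: r = 50, s = 1 − 1·(-2) = 3, t = -1 − 1·3 = -4  (check: 394·3 + 283·(-4) = 50)
  q = 1: r = 11, s = -2 − 1·3 = -5, t = 3 − 1·(-4) = 7  (check: 394·(-5) + 283·7 = 11)
  q = 4: r = 6, s = 3 − 4·(-5) = 23, t = -4 − 4·7 = -32  (check: 394·23 + 283·(-32) = 6)
  q = 1: r = 5, s = -5 − 1·23 = -28, t = 7 − 1·(-32) = 39  (check: 394·(-28) + 283·39 = 5)
  q = 1: r = 1, s = 23 − 1·(-28) = 51, t = -32 − 1·39 = -71  (check: 394·51 + 283·(-71) = 1)
The row with r = 1 (the gcd) gives the Bezout coefficients s = 51, t = -71.
Result: 394 · (51) + 283 · (-71) = 1.

gcd(394, 283) = 1; s = 51, t = -71 (check: 394·51 + 283·(-71) = 1).


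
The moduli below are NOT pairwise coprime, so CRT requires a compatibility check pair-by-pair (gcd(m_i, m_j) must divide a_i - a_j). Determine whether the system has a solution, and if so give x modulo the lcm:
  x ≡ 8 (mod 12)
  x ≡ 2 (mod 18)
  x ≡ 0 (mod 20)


Moduli 12, 18, 20 are not pairwise coprime, so CRT works modulo lcm(m_i) when all pairwise compatibility conditions hold.
Pairwise compatibility: gcd(m_i, m_j) must divide a_i - a_j for every pair.
Merge one congruence at a time:
  Start: x ≡ 8 (mod 12).
  Combine with x ≡ 2 (mod 18): gcd(12, 18) = 6; 2 - 8 = -6, which IS divisible by 6, so compatible.
    Write x = 8 + 12·t and substitute into x ≡ 2 (mod 18): 12·t ≡ 2 − 8 = -6 (mod 18).
    Divide the congruence (and modulus) by g = 6: 2·t ≡ -1 (mod 3).
    Reduce coefficients mod 3: 2·t ≡ 2 (mod 3).
    The inverse of 2 mod 3 is 2 (since 2·2 = 4 = 1·3 + 1), so t ≡ 2·2 = 4 ≡ 1 (mod 3).
    Then x = 8 + 12·1 = 20, valid modulo lcm(12, 18) = 36: x ≡ 20 (mod 36).
  Combine with x ≡ 0 (mod 20): gcd(36, 20) = 4; 0 - 20 = -20, which IS divisible by 4, so compatible.
    Write x = 20 + 36·t and substitute into x ≡ 0 (mod 20): 36·t ≡ 0 − 20 = -20 (mod 20).
    Divide the congruence (and modulus) by g = 4: 9·t ≡ -5 (mod 5).
    Reduce coefficients mod 5: 4·t ≡ 0 (mod 5).
    The inverse of 4 mod 5 is 4 (since 4·4 = 16 = 3·5 + 1), so t ≡ 4·0 = 0 ≡ 0 (mod 5).
    Then x = 20 + 36·0 = 20, valid modulo lcm(36, 20) = 180: x ≡ 20 (mod 180).
Verify: 20 mod 12 = 8, 20 mod 18 = 2, 20 mod 20 = 0.

x ≡ 20 (mod 180).


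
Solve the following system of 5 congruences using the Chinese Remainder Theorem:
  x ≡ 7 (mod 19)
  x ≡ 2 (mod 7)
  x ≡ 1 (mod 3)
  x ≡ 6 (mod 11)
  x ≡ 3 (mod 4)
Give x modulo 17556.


Product of moduli M = 19 · 7 · 3 · 11 · 4 = 17556.
Merge one congruence at a time:
  Start: x ≡ 7 (mod 19).
  Combine with x ≡ 2 (mod 7); new modulus lcm = 133.
    Write x = 7 + 19·t and substitute into x ≡ 2 (mod 7): 19·t ≡ 2 − 7 = -5 (mod 7).
    Reduce coefficients mod 7: 5·t ≡ 2 (mod 7).
    The inverse of 5 mod 7 is 3 (since 5·3 = 15 = 2·7 + 1), so t ≡ 3·2 = 6 ≡ 6 (mod 7).
    Then x = 7 + 19·6 = 121, valid modulo lcm(19, 7) = 133: x ≡ 121 (mod 133).
  Combine with x ≡ 1 (mod 3); new modulus lcm = 399.
    Write x = 121 + 133·t and substitute into x ≡ 1 (mod 3): 133·t ≡ 1 − 121 = -120 (mod 3).
    Reduce coefficients mod 3: 1·t ≡ 0 (mod 3).
    So t ≡ 0 (mod 3).
    Then x = 121 + 133·0 = 121, valid modulo lcm(133, 3) = 399: x ≡ 121 (mod 399).
  Combine with x ≡ 6 (mod 11); new modulus lcm = 4389.
    Write x = 121 + 399·t and substitute into x ≡ 6 (mod 11): 399·t ≡ 6 − 121 = -115 (mod 11).
    Reduce coefficients mod 11: 3·t ≡ 6 (mod 11).
    The inverse of 3 mod 11 is 4 (since 3·4 = 12 = 1·11 + 1), so t ≡ 4·6 = 24 ≡ 2 (mod 11).
    Then x = 121 + 399·2 = 919, valid modulo lcm(399, 11) = 4389: x ≡ 919 (mod 4389).
  Combine with x ≡ 3 (mod 4); new modulus lcm = 17556.
    Write x = 919 + 4389·t and substitute into x ≡ 3 (mod 4): 4389·t ≡ 3 − 919 = -916 (mod 4).
    Reduce coefficients mod 4: 1·t ≡ 0 (mod 4).
    So t ≡ 0 (mod 4).
    Then x = 919 + 4389·0 = 919, valid modulo lcm(4389, 4) = 17556: x ≡ 919 (mod 17556).
Verify against each original: 919 mod 19 = 7, 919 mod 7 = 2, 919 mod 3 = 1, 919 mod 11 = 6, 919 mod 4 = 3.

x ≡ 919 (mod 17556).


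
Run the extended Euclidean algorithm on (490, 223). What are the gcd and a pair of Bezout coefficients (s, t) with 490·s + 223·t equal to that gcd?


Euclidean algorithm on (490, 223) — divide until remainder is 0:
  490 = 2 · 223 + 44
  223 = 5 · 44 + 3
  44 = 14 · 3 + 2
  3 = 1 · 2 + 1
  2 = 2 · 1 + 0
gcd(490, 223) = 1.
Track Bezout coefficients alongside the remainders: start with r₀ = 490 = a·1 + b·0 (s = 1, t = 0) and r₁ = 223 = a·0 + b·1 (s = 0, t = 1); each new remainder r_{k+1} = r_{k-1} − q_k·r_k inherits s_{k+1} = s_{k-1} − q_k·s_k, t_{k+1} = t_{k-1} − q_k·t_k, so r_k = a·s_k + b·t_k at every step:
  q = 2: r = 44, s = 1 − 2·0 = 1, t = 0 − 2·1 = -2  (check: 490·1 + 223·(-2) = 44)
  q = 5: r = 3, s = 0 − 5·1 = -5, t = 1 − 5·(-2) = 11  (check: 490·(-5) + 223·11 = 3)
  q = 14: r = 2, s = 1 − 14·(-5) = 71, t = -2 − 14·11 = -156  (check: 490·71 + 223·(-156) = 2)
  q = 1: r = 1, s = -5 − 1·71 = -76, t = 11 − 1·(-156) = 167  (check: 490·(-76) + 223·167 = 1)
The row with r = 1 (the gcd) gives the Bezout coefficients s = -76, t = 167.
Result: 490 · (-76) + 223 · (167) = 1.

gcd(490, 223) = 1; s = -76, t = 167 (check: 490·(-76) + 223·167 = 1).


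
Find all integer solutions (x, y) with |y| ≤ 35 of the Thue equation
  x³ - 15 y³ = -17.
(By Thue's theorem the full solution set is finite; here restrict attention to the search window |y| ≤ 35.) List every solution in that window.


The equation is x³ - 15y³ = -17. For fixed y, x³ = 15·y³ − 17, so a solution requires the RHS to be a perfect cube.
Strategy: iterate y from -35 to 35, compute RHS = 15·y³ − 17, and check whether it is a (positive or negative) perfect cube.
Check small values of y:
  y = 0: RHS = -17 is not a perfect cube.
  y = 1: RHS = -2 is not a perfect cube.
  y = -1: RHS = -32 is not a perfect cube.
  y = 2: RHS = 103 is not a perfect cube.
  y = -2: RHS = -137 is not a perfect cube.
  y = 3: RHS = 388 is not a perfect cube.
  y = -3: RHS = -422 is not a perfect cube.
Continuing the search up to |y| = 35 finds no solutions either.
No (x, y) in the scanned range satisfies the equation.

No integer solutions with |y| ≤ 35.


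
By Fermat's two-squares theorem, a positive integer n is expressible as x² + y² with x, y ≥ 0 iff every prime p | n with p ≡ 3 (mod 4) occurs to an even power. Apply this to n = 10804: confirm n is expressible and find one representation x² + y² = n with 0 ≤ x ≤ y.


Step 1: Factor n = 10804 = 2^2 · 37 · 73.
Step 2: Check the mod-4 condition on each prime factor: 2 = 2 (special); 37 ≡ 1 (mod 4), exponent 1; 73 ≡ 1 (mod 4), exponent 1.
All primes ≡ 3 (mod 4) appear to even exponent (or don't appear), so by the two-squares theorem n IS expressible as a sum of two squares.
Step 3: Build a representation. Group n = k² · m with k = 2 and m = 37 · 73 = 2701 (a product of primes ≡ 1 (mod 4)); a representation of m scales to one of n via (k·x)² + (k·y)² = k²(x² + y²). Each prime p ≡ 1 (mod 4) is itself a sum of two squares; find a² by testing p − a² for a perfect square:
  37: 37 − 1² = 36 = 6² ⇒ 37 = 1² + 6².
  73: 73 − 1² = 72, 73 − 2² = 69, 73 − 3² = 64 = 8² ⇒ 73 = 3² + 8².
  Combine using the Brahmagupta–Fibonacci identity (a² + b²)(c² + d²) = (ac − bd)² + (ad + bc)² = (ac + bd)² + (ad − bc)²:
  37 · 73 = 2701: from (1² + 6²)(3² + 8²), take (1·3 − 6·8, 1·8 + 6·3) = (3 − 48, 8 + 18) = (-45, 26); dropping signs (only squares matter) gives (45, 26); check 45² + 26² = 2025 + 676 = 2701 ✓.
  Scale by k = 2: (2·45, 2·26) = (90, 52).
Step 4: Order so x ≤ y and verify: 52² + 90² = 2704 + 8100 = 10804 = n. ✓

n = 10804 = 52² + 90² (one valid representation with x ≤ y).


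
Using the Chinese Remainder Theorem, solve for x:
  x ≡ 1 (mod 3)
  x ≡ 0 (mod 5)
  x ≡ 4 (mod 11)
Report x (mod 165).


Moduli 3, 5, 11 are pairwise coprime; by CRT there is a unique solution modulo M = 3 · 5 · 11 = 165.
Solve pairwise, accumulating the modulus:
  Start with x ≡ 1 (mod 3).
  Combine with x ≡ 0 (mod 5): since gcd(3, 5) = 1, we get a unique residue mod 15.
    Write x = 1 + 3·t and substitute into x ≡ 0 (mod 5): 3·t ≡ 0 − 1 = -1 (mod 5).
    Reduce coefficients mod 5: 3·t ≡ 4 (mod 5).
    The inverse of 3 mod 5 is 2 (since 3·2 = 6 = 1·5 + 1), so t ≡ 2·4 = 8 ≡ 3 (mod 5).
    Then x = 1 + 3·3 = 10, valid modulo lcm(3, 5) = 15: x ≡ 10 (mod 15).
  Combine with x ≡ 4 (mod 11): since gcd(15, 11) = 1, we get a unique residue mod 165.
    Write x = 10 + 15·t and substitute into x ≡ 4 (mod 11): 15·t ≡ 4 − 10 = -6 (mod 11).
    Reduce coefficients mod 11: 4·t ≡ 5 (mod 11).
    The inverse of 4 mod 11 is 3 (since 4·3 = 12 = 1·11 + 1), so t ≡ 3·5 = 15 ≡ 4 (mod 11).
    Then x = 10 + 15·4 = 70, valid modulo lcm(15, 11) = 165: x ≡ 70 (mod 165).
Verify: 70 mod 3 = 1 ✓, 70 mod 5 = 0 ✓, 70 mod 11 = 4 ✓.

x ≡ 70 (mod 165).


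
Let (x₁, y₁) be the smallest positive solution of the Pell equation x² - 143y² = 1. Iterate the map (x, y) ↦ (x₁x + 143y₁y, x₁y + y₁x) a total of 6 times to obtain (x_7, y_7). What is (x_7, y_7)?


Step 1: Find the fundamental solution (x₁, y₁) of x² - 143y² = 1.
  Expand √143 as a continued fraction. a₀ = ⌊√143⌋ = 11; iterate m_{k+1} = d_k·a_k − m_k, d_{k+1} = (143 − m_{k+1}²)/d_k, a_{k+1} = ⌊(a₀ + m_{k+1})/d_{k+1}⌋ (starting m₀ = 0, d₀ = 1), with convergents p_k = a_k·p_{k-1} + p_{k-2}, q_k = a_k·q_{k-1} + q_{k-2} (p₋₁ = 1, q₋₁ = 0):
  k = 0: a₀ = 11; p₀/q₀ = 11/1; p₀² − 143·q₀² = 121 − 143 = -22.
  k = 1: m = 11, d = 22, a = ⌊(11 + 11)/22⌋ = 1; p/q = (1·11 + 1)/(1·1 + 0) = 12/1; p² − 143·q² = 144 − 143 = 1.
  The first convergent with p² − 143·q² = 1 gives the fundamental solution (x₁, y₁) = (12, 1).
Step 2: Apply the recurrence (x_{n+1}, y_{n+1}) = (x₁x_n + 143y₁y_n, x₁y_n + y₁x_n) repeatedly.
  From (x_1, y_1) = (12, 1): x_2 = 12·12 + 143·1·1 = 287; y_2 = 12·1 + 1·12 = 24.
  From (x_2, y_2) = (287, 24): x_3 = 12·287 + 143·1·24 = 6876; y_3 = 12·24 + 1·287 = 575.
  From (x_3, y_3) = (6876, 575): x_4 = 12·6876 + 143·1·575 = 164737; y_4 = 12·575 + 1·6876 = 13776.
  From (x_4, y_4) = (164737, 13776): x_5 = 12·164737 + 143·1·13776 = 3946812; y_5 = 12·13776 + 1·164737 = 330049.
  From (x_5, y_5) = (3946812, 330049): x_6 = 12·3946812 + 143·1·330049 = 94558751; y_6 = 12·330049 + 1·3946812 = 7907400.
  From (x_6, y_6) = (94558751, 7907400): x_7 = 12·94558751 + 143·1·7907400 = 2265463212; y_7 = 12·7907400 + 1·94558751 = 189447551.
Step 3: Verify x_7² - 143·y_7² = 5132323564925356944 - 5132323564925356943 = 1 (should be 1). ✓

(x_1, y_1) = (12, 1); (x_7, y_7) = (2265463212, 189447551).


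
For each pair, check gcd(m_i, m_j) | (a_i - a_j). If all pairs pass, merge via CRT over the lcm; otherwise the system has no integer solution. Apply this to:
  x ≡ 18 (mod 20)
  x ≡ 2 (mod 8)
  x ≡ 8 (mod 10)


Moduli 20, 8, 10 are not pairwise coprime, so CRT works modulo lcm(m_i) when all pairwise compatibility conditions hold.
Pairwise compatibility: gcd(m_i, m_j) must divide a_i - a_j for every pair.
Merge one congruence at a time:
  Start: x ≡ 18 (mod 20).
  Combine with x ≡ 2 (mod 8): gcd(20, 8) = 4; 2 - 18 = -16, which IS divisible by 4, so compatible.
    Write x = 18 + 20·t and substitute into x ≡ 2 (mod 8): 20·t ≡ 2 − 18 = -16 (mod 8).
    Divide the congruence (and modulus) by g = 4: 5·t ≡ -4 (mod 2).
    Reduce coefficients mod 2: 1·t ≡ 0 (mod 2).
    So t ≡ 0 (mod 2).
    Then x = 18 + 20·0 = 18, valid modulo lcm(20, 8) = 40: x ≡ 18 (mod 40).
  Combine with x ≡ 8 (mod 10): gcd(40, 10) = 10; 8 - 18 = -10, which IS divisible by 10, so compatible.
    Write x = 18 + 40·t and substitute into x ≡ 8 (mod 10): 40·t ≡ 8 − 18 = -10 (mod 10).
    Divide the congruence (and modulus) by g = 10: 4·t ≡ -1 (mod 1).
    Modulo 1 every t works; take t = 0.
    Then x = 18 + 40·0 = 18, valid modulo lcm(40, 10) = 40: x ≡ 18 (mod 40).
Verify: 18 mod 20 = 18, 18 mod 8 = 2, 18 mod 10 = 8.

x ≡ 18 (mod 40).


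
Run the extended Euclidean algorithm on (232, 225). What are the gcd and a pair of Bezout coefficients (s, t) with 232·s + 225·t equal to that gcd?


Euclidean algorithm on (232, 225) — divide until remainder is 0:
  232 = 1 · 225 + 7
  225 = 32 · 7 + 1
  7 = 7 · 1 + 0
gcd(232, 225) = 1.
Track Bezout coefficients alongside the remainders: start with r₀ = 232 = a·1 + b·0 (s = 1, t = 0) and r₁ = 225 = a·0 + b·1 (s = 0, t = 1); each new remainder r_{k+1} = r_{k-1} − q_k·r_k inherits s_{k+1} = s_{k-1} − q_k·s_k, t_{k+1} = t_{k-1} − q_k·t_k, so r_k = a·s_k + b·t_k at every step:
  q = 1: r = 7, s = 1 − 1·0 = 1, t = 0 − 1·1 = -1  (check: 232·1 + 225·(-1) = 7)
  q = 32: r = 1, s = 0 − 32·1 = -32, t = 1 − 32·(-1) = 33  (check: 232·(-32) + 225·33 = 1)
The row with r = 1 (the gcd) gives the Bezout coefficients s = -32, t = 33.
Result: 232 · (-32) + 225 · (33) = 1.

gcd(232, 225) = 1; s = -32, t = 33 (check: 232·(-32) + 225·33 = 1).


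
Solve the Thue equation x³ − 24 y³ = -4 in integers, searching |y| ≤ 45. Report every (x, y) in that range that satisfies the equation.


The equation is x³ - 24y³ = -4. For fixed y, x³ = 24·y³ − 4, so a solution requires the RHS to be a perfect cube.
Strategy: iterate y from -45 to 45, compute RHS = 24·y³ − 4, and check whether it is a (positive or negative) perfect cube.
Check small values of y:
  y = 0: RHS = -4 is not a perfect cube.
  y = 1: RHS = 20 is not a perfect cube.
  y = -1: RHS = -28 is not a perfect cube.
  y = 2: RHS = 188 is not a perfect cube.
  y = -2: RHS = -196 is not a perfect cube.
  y = 3: RHS = 644 is not a perfect cube.
  y = -3: RHS = -652 is not a perfect cube.
Continuing the search up to |y| = 45 finds no solutions either.
No (x, y) in the scanned range satisfies the equation.

No integer solutions with |y| ≤ 45.


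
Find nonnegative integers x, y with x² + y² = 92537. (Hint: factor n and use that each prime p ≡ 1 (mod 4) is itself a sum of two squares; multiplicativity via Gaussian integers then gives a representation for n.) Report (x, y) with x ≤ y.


Step 1: Factor n = 92537 = 37 · 41 · 61.
Step 2: Check the mod-4 condition on each prime factor: 37 ≡ 1 (mod 4), exponent 1; 41 ≡ 1 (mod 4), exponent 1; 61 ≡ 1 (mod 4), exponent 1.
All primes ≡ 3 (mod 4) appear to even exponent (or don't appear), so by the two-squares theorem n IS expressible as a sum of two squares.
Step 3: Build a representation. Here n = 37 · 41 · 61 is a product of primes ≡ 1 (mod 4). Each prime p ≡ 1 (mod 4) is itself a sum of two squares; find a² by testing p − a² for a perfect square:
  37: 37 − 1² = 36 = 6² ⇒ 37 = 1² + 6².
  41: 41 − 1² = 40, 41 − 2² = 37, 41 − 3² = 32, 41 − 4² = 25 = 5² ⇒ 41 = 4² + 5².
  61: 61 − 1² = 60, 61 − 2² = 57, 61 − 3² = 52, 61 − 4² = 45, 61 − 5² = 36 = 6² ⇒ 61 = 5² + 6².
  Combine using the Brahmagupta–Fibonacci identity (a² + b²)(c² + d²) = (ac − bd)² + (ad + bc)² = (ac + bd)² + (ad − bc)²:
  37 · 41 = 1517: from (1² + 6²)(4² + 5²), take (1·4 − 6·5, 1·5 + 6·4) = (4 − 30, 5 + 24) = (-26, 29); dropping signs (only squares matter) gives (26, 29); check 26² + 29² = 676 + 841 = 1517 ✓.
  1517 · 61 = 92537: from (26² + 29²)(5² + 6²), take (26·5 − 29·6, 26·6 + 29·5) = (130 − 174, 156 + 145) = (-44, 301); dropping signs (only squares matter) gives (44, 301); check 44² + 301² = 1936 + 90601 = 92537 ✓.
Step 4: Order so x ≤ y and verify: 44² + 301² = 1936 + 90601 = 92537 = n. ✓

n = 92537 = 44² + 301² (one valid representation with x ≤ y).


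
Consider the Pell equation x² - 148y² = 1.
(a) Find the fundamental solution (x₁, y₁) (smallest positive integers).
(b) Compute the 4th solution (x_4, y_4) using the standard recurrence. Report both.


Step 1: Find the fundamental solution (x₁, y₁) of x² - 148y² = 1.
  Expand √148 as a continued fraction. a₀ = ⌊√148⌋ = 12; iterate m_{k+1} = d_k·a_k − m_k, d_{k+1} = (148 − m_{k+1}²)/d_k, a_{k+1} = ⌊(a₀ + m_{k+1})/d_{k+1}⌋ (starting m₀ = 0, d₀ = 1), with convergents p_k = a_k·p_{k-1} + p_{k-2}, q_k = a_k·q_{k-1} + q_{k-2} (p₋₁ = 1, q₋₁ = 0):
  k = 0: a₀ = 12; p₀/q₀ = 12/1; p₀² − 148·q₀² = 144 − 148 = -4.
  k = 1: m = 12, d = 4, a = ⌊(12 + 12)/4⌋ = 6; p/q = (6·12 + 1)/(6·1 + 0) = 73/6; p² − 148·q² = 5329 − 5328 = 1.
  The first convergent with p² − 148·q² = 1 gives the fundamental solution (x₁, y₁) = (73, 6).
Step 2: Apply the recurrence (x_{n+1}, y_{n+1}) = (x₁x_n + 148y₁y_n, x₁y_n + y₁x_n) repeatedly.
  From (x_1, y_1) = (73, 6): x_2 = 73·73 + 148·6·6 = 10657; y_2 = 73·6 + 6·73 = 876.
  From (x_2, y_2) = (10657, 876): x_3 = 73·10657 + 148·6·876 = 1555849; y_3 = 73·876 + 6·10657 = 127890.
  From (x_3, y_3) = (1555849, 127890): x_4 = 73·1555849 + 148·6·127890 = 227143297; y_4 = 73·127890 + 6·1555849 = 18671064.
Step 3: Verify x_4² - 148·y_4² = 51594077372030209 - 51594077372030208 = 1 (should be 1). ✓

(x_1, y_1) = (73, 6); (x_4, y_4) = (227143297, 18671064).


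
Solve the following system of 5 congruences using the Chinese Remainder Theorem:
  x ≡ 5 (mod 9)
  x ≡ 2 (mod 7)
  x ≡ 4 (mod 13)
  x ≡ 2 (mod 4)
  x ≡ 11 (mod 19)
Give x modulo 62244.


Product of moduli M = 9 · 7 · 13 · 4 · 19 = 62244.
Merge one congruence at a time:
  Start: x ≡ 5 (mod 9).
  Combine with x ≡ 2 (mod 7); new modulus lcm = 63.
    Write x = 5 + 9·t and substitute into x ≡ 2 (mod 7): 9·t ≡ 2 − 5 = -3 (mod 7).
    Reduce coefficients mod 7: 2·t ≡ 4 (mod 7).
    The inverse of 2 mod 7 is 4 (since 2·4 = 8 = 1·7 + 1), so t ≡ 4·4 = 16 ≡ 2 (mod 7).
    Then x = 5 + 9·2 = 23, valid modulo lcm(9, 7) = 63: x ≡ 23 (mod 63).
  Combine with x ≡ 4 (mod 13); new modulus lcm = 819.
    Write x = 23 + 63·t and substitute into x ≡ 4 (mod 13): 63·t ≡ 4 − 23 = -19 (mod 13).
    Reduce coefficients mod 13: 11·t ≡ 7 (mod 13).
    The inverse of 11 mod 13 is 6 (since 11·6 = 66 = 5·13 + 1), so t ≡ 6·7 = 42 ≡ 3 (mod 13).
    Then x = 23 + 63·3 = 212, valid modulo lcm(63, 13) = 819: x ≡ 212 (mod 819).
  Combine with x ≡ 2 (mod 4); new modulus lcm = 3276.
    Write x = 212 + 819·t and substitute into x ≡ 2 (mod 4): 819·t ≡ 2 − 212 = -210 (mod 4).
    Reduce coefficients mod 4: 3·t ≡ 2 (mod 4).
    The inverse of 3 mod 4 is 3 (since 3·3 = 9 = 2·4 + 1), so t ≡ 3·2 = 6 ≡ 2 (mod 4).
    Then x = 212 + 819·2 = 1850, valid modulo lcm(819, 4) = 3276: x ≡ 1850 (mod 3276).
  Combine with x ≡ 11 (mod 19); new modulus lcm = 62244.
    Write x = 1850 + 3276·t and substitute into x ≡ 11 (mod 19): 3276·t ≡ 11 − 1850 = -1839 (mod 19).
    Reduce coefficients mod 19: 8·t ≡ 4 (mod 19).
    The inverse of 8 mod 19 is 12 (since 8·12 = 96 = 5·19 + 1), so t ≡ 12·4 = 48 ≡ 10 (mod 19).
    Then x = 1850 + 3276·10 = 34610, valid modulo lcm(3276, 19) = 62244: x ≡ 34610 (mod 62244).
Verify against each original: 34610 mod 9 = 5, 34610 mod 7 = 2, 34610 mod 13 = 4, 34610 mod 4 = 2, 34610 mod 19 = 11.

x ≡ 34610 (mod 62244).
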